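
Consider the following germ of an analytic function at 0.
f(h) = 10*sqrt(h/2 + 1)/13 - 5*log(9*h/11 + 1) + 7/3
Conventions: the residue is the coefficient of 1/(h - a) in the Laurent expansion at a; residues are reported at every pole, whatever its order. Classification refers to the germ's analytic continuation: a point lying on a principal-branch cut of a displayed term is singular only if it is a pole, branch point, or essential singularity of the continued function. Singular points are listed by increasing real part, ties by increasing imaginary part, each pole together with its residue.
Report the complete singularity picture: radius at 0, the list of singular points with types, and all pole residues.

Radius of convergence at 0: 11/9.
At -2: an algebraic (square-root) branch point.
At -11/9: a logarithmic branch point.

Branch term (-5)*log(1 - h/(-11/9)): its argument vanishes at h = -11/9, a logarithmic branch point, modulus 11/9.
Branch term (10/13)*sqrt(1 - h/(-2)): its argument vanishes at h = -2, a square-root branch point, modulus 2.
The radius of convergence is the smallest modulus among the singular points: 11/9.
List the singular points by increasing real part (a conjugate pair: the negative imaginary part first).


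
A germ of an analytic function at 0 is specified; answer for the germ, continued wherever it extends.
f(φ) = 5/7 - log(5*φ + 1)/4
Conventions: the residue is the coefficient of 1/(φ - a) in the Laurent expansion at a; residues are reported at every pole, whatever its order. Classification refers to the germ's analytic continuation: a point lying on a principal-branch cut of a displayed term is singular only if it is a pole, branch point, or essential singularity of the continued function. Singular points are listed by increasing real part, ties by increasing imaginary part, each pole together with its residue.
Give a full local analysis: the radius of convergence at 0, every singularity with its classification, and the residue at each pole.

Radius of convergence at 0: 1/5.
At -1/5: a logarithmic branch point.

Branch term (-1/4)*log(1 - φ/(-1/5)): its argument vanishes at φ = -1/5, a logarithmic branch point, modulus 1/5.
The radius of convergence is the smallest modulus among the singular points: 1/5.


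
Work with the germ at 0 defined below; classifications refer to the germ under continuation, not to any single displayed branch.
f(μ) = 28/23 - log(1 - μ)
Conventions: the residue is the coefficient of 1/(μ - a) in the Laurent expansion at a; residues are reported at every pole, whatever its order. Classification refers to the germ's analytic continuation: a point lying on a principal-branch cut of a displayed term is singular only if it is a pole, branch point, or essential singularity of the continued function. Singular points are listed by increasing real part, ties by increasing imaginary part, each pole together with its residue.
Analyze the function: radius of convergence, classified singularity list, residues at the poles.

Branch term (-1)*log(1 - μ/(1)): its argument vanishes at μ = 1, a logarithmic branch point, modulus 1.
The radius of convergence is the smallest modulus among the singular points: 1.

Radius of convergence at 0: 1.
At 1: a logarithmic branch point.


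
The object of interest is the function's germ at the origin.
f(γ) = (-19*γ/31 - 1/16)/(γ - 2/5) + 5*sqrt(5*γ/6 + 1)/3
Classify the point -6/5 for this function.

The point is an algebraic (square-root) branch point.

The term (5/3)*sqrt(1 - γ/(-6/5)) has argument 1 - -6/5/(-6/5) = 0 at -6/5: a square-root (algebraic, two-sheeted) branch point; the remaining terms are analytic or single-valued there.


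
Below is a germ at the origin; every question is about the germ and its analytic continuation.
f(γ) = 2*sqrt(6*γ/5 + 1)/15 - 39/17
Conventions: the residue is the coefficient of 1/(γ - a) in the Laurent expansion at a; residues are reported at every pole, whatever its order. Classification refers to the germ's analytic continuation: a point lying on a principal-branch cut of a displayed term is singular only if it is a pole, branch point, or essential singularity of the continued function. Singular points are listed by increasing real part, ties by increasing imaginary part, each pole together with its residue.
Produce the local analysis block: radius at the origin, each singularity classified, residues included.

Branch term (2/15)*sqrt(1 - γ/(-5/6)): its argument vanishes at γ = -5/6, a square-root branch point, modulus 5/6.
The radius of convergence is the smallest modulus among the singular points: 5/6.

Radius of convergence at 0: 5/6.
At -5/6: an algebraic (square-root) branch point.


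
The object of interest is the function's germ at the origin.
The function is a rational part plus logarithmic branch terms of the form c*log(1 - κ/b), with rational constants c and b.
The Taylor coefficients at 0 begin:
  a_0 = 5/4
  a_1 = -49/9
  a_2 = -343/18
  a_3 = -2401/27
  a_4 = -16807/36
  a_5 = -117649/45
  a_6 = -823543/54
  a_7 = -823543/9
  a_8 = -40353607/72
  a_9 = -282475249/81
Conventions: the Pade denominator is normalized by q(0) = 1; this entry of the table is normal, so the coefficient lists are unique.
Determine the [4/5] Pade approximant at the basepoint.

The Pade approximant has numerator coefficients [5/4, -21581/873, 25869697/157140, -33234593/78570, 310981979/942840]; denominator coefficients [1, -67312/4365, 116081/1455, -225302/1455, 716527/8730, 33614/7275].

Taylor coefficients needed (read off): a_0 = 5/4, a_1 = -49/9, a_2 = -343/18, a_3 = -2401/27, a_4 = -16807/36, a_5 = -117649/45, a_6 = -823543/54, a_7 = -823543/9, a_8 = -40353607/72, a_9 = -282475249/81.
Write the denominator as Q(κ) = 1 + q1*κ + q2*κ^2 + q3*κ^3 + q4*κ^4 + q5*κ^5. Requiring Q*f - P = O(κ^10) with deg P <= 4 kills the coefficients of κ^5..κ^9 in Q*f:
  κ^5: a_5 + q1*a_4 + q2*a_3 + q3*a_2 + q4*a_1 + q5*a_0 = 0, i.e. -117649/45 + (-16807/36)*q1 + (-2401/27)*q2 + (-343/18)*q3 + (-49/9)*q4 + (5/4)*q5 = 0.
  κ^6: a_6 + q1*a_5 + q2*a_4 + q3*a_3 + q4*a_2 + q5*a_1 = 0, i.e. -823543/54 + (-117649/45)*q1 + (-16807/36)*q2 + (-2401/27)*q3 + (-343/18)*q4 + (-49/9)*q5 = 0.
  κ^7: a_7 + q1*a_6 + q2*a_5 + q3*a_4 + q4*a_3 + q5*a_2 = 0, i.e. -823543/9 + (-823543/54)*q1 + (-117649/45)*q2 + (-16807/36)*q3 + (-2401/27)*q4 + (-343/18)*q5 = 0.
  κ^8: a_8 + q1*a_7 + q2*a_6 + q3*a_5 + q4*a_4 + q5*a_3 = 0, i.e. -40353607/72 + (-823543/9)*q1 + (-823543/54)*q2 + (-117649/45)*q3 + (-16807/36)*q4 + (-2401/27)*q5 = 0.
  κ^9: a_9 + q1*a_8 + q2*a_7 + q3*a_6 + q4*a_5 + q5*a_4 = 0, i.e. -282475249/81 + (-40353607/72)*q1 + (-823543/9)*q2 + (-823543/54)*q3 + (-117649/45)*q4 + (-16807/36)*q5 = 0.
Solving this linear system: q1 = -67312/4365, q2 = 116081/1455, q3 = -225302/1455, q4 = 716527/8730, q5 = 33614/7275.
The numerator is Q*f truncated at degree 4: P0 = a_0 = 5/4; P1 = a_1 + q1*a_0 = -21581/873; P2 = a_2 + q1*a_1 + q2*a_0 = 25869697/157140; P3 = a_3 + q1*a_2 + q2*a_1 + q3*a_0 = -33234593/78570; P4 = a_4 + q1*a_3 + q2*a_2 + q3*a_1 + q4*a_0 = 310981979/942840.


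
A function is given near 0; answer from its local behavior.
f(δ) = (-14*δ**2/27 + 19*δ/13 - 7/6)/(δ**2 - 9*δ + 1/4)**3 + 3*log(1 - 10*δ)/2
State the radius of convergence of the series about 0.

Denominator factor (δ**2 - 9*δ + 1/4)^3: discriminant 80, real irrational roots 9/2 + (2)*sqrt(5) and 9/2 - (2)*sqrt(5); poles of order 3, moduli 9/2 + (2)*sqrt(5) and 9/2 - (2)*sqrt(5).
Branch term (3/2)*log(1 - δ/(1/10)): its argument vanishes at δ = 1/10, a logarithmic branch point, modulus 1/10.
The radius of convergence is the smallest modulus among the singular points: 9/2 - (2)*sqrt(5).

The radius of convergence is 9/2 - (2)*sqrt(5).


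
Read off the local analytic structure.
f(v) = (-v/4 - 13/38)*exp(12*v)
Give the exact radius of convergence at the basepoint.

The factor exp(12*v) is entire and contributes no finite singular point.
The polynomial part has no poles.
No finite singular points: the Taylor series at 0 converges everywhere.

The radius of convergence is infinite.


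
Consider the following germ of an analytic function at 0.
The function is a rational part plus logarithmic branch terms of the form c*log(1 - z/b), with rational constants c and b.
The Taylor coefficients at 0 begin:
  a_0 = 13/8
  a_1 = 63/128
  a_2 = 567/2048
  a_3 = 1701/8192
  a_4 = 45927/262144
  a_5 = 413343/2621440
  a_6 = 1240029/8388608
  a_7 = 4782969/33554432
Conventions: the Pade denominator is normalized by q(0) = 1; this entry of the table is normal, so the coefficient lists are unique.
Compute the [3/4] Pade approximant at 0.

The Pade approximant has numerator coefficients [13/8, -7281/896, 124497/14336, -84321/35840]; denominator coefficients [1, -297/56, 6075/896, -48843/17920, 19683/81920].

Taylor coefficients needed (read off): a_0 = 13/8, a_1 = 63/128, a_2 = 567/2048, a_3 = 1701/8192, a_4 = 45927/262144, a_5 = 413343/2621440, a_6 = 1240029/8388608, a_7 = 4782969/33554432.
Write the denominator as Q(z) = 1 + q1*z + q2*z^2 + q3*z^3 + q4*z^4. Requiring Q*f - P = O(z^8) with deg P <= 3 kills the coefficients of z^4..z^7 in Q*f:
  z^4: a_4 + q1*a_3 + q2*a_2 + q3*a_1 + q4*a_0 = 0, i.e. 45927/262144 + (1701/8192)*q1 + (567/2048)*q2 + (63/128)*q3 + (13/8)*q4 = 0.
  z^5: a_5 + q1*a_4 + q2*a_3 + q3*a_2 + q4*a_1 = 0, i.e. 413343/2621440 + (45927/262144)*q1 + (1701/8192)*q2 + (567/2048)*q3 + (63/128)*q4 = 0.
  z^6: a_6 + q1*a_5 + q2*a_4 + q3*a_3 + q4*a_2 = 0, i.e. 1240029/8388608 + (413343/2621440)*q1 + (45927/262144)*q2 + (1701/8192)*q3 + (567/2048)*q4 = 0.
  z^7: a_7 + q1*a_6 + q2*a_5 + q3*a_4 + q4*a_3 = 0, i.e. 4782969/33554432 + (1240029/8388608)*q1 + (413343/2621440)*q2 + (45927/262144)*q3 + (1701/8192)*q4 = 0.
Solving this linear system: q1 = -297/56, q2 = 6075/896, q3 = -48843/17920, q4 = 19683/81920.
The numerator is Q*f truncated at degree 3: P0 = a_0 = 13/8; P1 = a_1 + q1*a_0 = -7281/896; P2 = a_2 + q1*a_1 + q2*a_0 = 124497/14336; P3 = a_3 + q1*a_2 + q2*a_1 + q3*a_0 = -84321/35840.


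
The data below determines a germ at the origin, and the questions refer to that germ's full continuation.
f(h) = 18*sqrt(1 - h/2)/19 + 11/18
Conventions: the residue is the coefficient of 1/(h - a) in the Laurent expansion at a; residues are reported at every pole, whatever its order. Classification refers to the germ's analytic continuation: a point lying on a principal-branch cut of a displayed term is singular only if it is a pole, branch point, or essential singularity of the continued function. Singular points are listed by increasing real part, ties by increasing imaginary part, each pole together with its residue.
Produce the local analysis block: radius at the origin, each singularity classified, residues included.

Branch term (18/19)*sqrt(1 - h/(2)): its argument vanishes at h = 2, a square-root branch point, modulus 2.
The radius of convergence is the smallest modulus among the singular points: 2.

Radius of convergence at 0: 2.
At 2: an algebraic (square-root) branch point.


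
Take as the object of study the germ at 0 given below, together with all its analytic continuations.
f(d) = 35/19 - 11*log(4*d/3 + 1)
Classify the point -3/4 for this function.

The point is a logarithmic branch point.

The term (-11)*log(1 - d/(-3/4)) has argument 1 - -3/4/(-3/4) = 0 at -3/4: a logarithmic (infinitely-sheeted) branch point; the remaining terms are analytic or single-valued there.


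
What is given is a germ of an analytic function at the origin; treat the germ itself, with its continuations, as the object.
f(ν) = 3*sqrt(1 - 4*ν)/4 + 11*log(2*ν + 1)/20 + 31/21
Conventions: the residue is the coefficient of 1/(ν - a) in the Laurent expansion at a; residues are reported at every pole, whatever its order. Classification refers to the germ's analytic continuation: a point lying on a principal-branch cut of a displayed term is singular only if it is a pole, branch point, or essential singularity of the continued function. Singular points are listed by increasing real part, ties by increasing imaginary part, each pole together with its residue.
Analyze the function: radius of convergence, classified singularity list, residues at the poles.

Radius of convergence at 0: 1/4.
At -1/2: a logarithmic branch point.
At 1/4: an algebraic (square-root) branch point.

Branch term (11/20)*log(1 - ν/(-1/2)): its argument vanishes at ν = -1/2, a logarithmic branch point, modulus 1/2.
Branch term (3/4)*sqrt(1 - ν/(1/4)): its argument vanishes at ν = 1/4, a square-root branch point, modulus 1/4.
The radius of convergence is the smallest modulus among the singular points: 1/4.
List the singular points by increasing real part (a conjugate pair: the negative imaginary part first).


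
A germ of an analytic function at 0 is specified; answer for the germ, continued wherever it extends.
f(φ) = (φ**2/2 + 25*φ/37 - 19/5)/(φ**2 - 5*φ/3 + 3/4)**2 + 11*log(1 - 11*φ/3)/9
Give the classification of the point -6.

The point is a regular point.

Denominator factors: φ**2 - 5*φ/3 + 3/4 = 187/4 at φ = -6 — none vanishes.
Branch term log(1 - φ/(3/11)): argument at -6 is 23, nonzero, so -6 is not its branch point (a point on a principal cut is still regular for the continued germ).
So the germ continues analytically to -6.


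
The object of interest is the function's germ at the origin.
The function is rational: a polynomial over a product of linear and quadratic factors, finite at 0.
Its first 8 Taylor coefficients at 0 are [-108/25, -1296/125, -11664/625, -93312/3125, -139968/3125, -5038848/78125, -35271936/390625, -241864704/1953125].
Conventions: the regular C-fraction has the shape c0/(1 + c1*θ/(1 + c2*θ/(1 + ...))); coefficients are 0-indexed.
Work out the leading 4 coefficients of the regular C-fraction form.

Taylor coefficients (read off): a_0 = -108/25, a_1 = -1296/125, a_2 = -11664/625, a_3 = -93312/3125.
c0 = a_0 = -108/25. Peel one level at a time: if S = 1 + c*θ/S' with S'(0) = 1, then c is the θ-coefficient of S and S' = c*θ/(S - 1).
S_1 = c0/f = 1 + (-12/5)*θ + (36/25)*θ^2 + ...; c1 = -12/5.
S_2 = c1*θ/(S_1 - 1) = 1 + (3/5)*θ + (9/25)*θ^2 + ...; c2 = 3/5.
S_3 = c2*θ/(S_2 - 1) = 1 + (-3/5)*θ + ...; c3 = -3/5.

The regular C-fraction coefficients are [-108/25, -12/5, 3/5, -3/5].


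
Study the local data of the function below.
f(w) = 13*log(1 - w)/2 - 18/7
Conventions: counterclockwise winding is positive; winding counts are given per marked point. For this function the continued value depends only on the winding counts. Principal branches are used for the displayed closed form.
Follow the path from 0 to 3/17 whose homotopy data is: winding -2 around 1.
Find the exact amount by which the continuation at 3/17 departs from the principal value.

The rational part is single-valued and drops out of the difference; each branch term changes only by its own monodromy.
(13/2)*log(1 - w/(1)): each positive loop around 1 adds 2*pi*i to the log, so winding -2 contributes (13/2)*(-2)*2*pi*i = -(26)*pi*i.
Summing the contributions at w = 3/17 gives -(26)*pi*i.

Continued minus principal equals -(26)*pi*i.


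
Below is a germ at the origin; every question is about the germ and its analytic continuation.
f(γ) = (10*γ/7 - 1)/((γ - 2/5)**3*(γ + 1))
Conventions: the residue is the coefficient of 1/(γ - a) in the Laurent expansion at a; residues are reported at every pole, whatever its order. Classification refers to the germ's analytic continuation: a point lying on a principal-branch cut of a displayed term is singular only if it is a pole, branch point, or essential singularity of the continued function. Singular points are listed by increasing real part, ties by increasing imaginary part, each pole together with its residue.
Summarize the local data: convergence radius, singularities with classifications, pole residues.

Denominator factor (γ - 2/5)^3: pole of order 3 at 2/5, modulus 2/5.
Denominator factor (γ + 1): pole of order 1 at -1, modulus 1.
The radius of convergence is the smallest modulus among the singular points: 2/5.
At the order-1 pole -1 set g(γ) = (γ - (-1))*f(γ) = (10*γ/7 - 1)/(γ - 2/5)**3.
Simple pole: residue = g(a) at a = -1, which is 2125/2401.
At the order-3 pole 2/5 set g(γ) = (γ - (2/5))^3*f(γ) = (10*γ/7 - 1)/(γ + 1).
Order-3 pole: residue = g''(a)/2; g''(2/5) = -4250/2401, so the residue is -2125/2401.
List the singular points by increasing real part (a conjugate pair: the negative imaginary part first).

Radius of convergence at 0: 2/5.
At -1: a pole of order 1; residue 2125/2401.
At 2/5: a pole of order 3; residue -2125/2401.


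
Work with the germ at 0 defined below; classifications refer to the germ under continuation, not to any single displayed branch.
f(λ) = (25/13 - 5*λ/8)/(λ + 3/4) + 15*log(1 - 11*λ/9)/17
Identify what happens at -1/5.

The point is a regular point.

Denominator factors: λ + 3/4 = 11/20 at λ = -1/5 — none vanishes.
Branch term log(1 - λ/(9/11)): argument at -1/5 is 56/45, nonzero, so -1/5 is not its branch point (a point on a principal cut is still regular for the continued germ).
So the germ continues analytically to -1/5.


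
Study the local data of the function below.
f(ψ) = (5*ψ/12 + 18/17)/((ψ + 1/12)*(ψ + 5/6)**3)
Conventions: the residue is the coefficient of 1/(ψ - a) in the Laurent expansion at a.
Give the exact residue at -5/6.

The residue is -10028/4131.

At the order-3 pole -5/6 set g(ψ) = (ψ - (-5/6))^3*f(ψ) = (5*ψ/12 + 18/17)/(ψ + 1/12).
Order-3 pole: residue = g''(a)/2; g''(-5/6) = -20056/4131, so the residue is -10028/4131.


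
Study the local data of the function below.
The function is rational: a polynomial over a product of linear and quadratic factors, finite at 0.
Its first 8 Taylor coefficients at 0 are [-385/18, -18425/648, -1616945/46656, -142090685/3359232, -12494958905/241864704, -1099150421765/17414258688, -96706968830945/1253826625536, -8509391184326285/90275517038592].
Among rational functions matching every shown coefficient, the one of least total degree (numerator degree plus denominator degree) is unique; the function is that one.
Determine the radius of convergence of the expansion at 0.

No rational of total degree below 4 reproduces all 8 coefficients; solving the [2/2] Pade equations on them gives f(ν) = (2*ν**2 + 29*ν/2 - 28)/((ν - 8/5)*(ν - 9/11)), whose expansion matches every shown term.
Denominator factor (ν - 8/5): pole of order 1 at 8/5, modulus 8/5.
Denominator factor (ν - 9/11): pole of order 1 at 9/11, modulus 9/11.
The radius of convergence is the smallest modulus among the singular points: 9/11.

The radius of convergence is 9/11.


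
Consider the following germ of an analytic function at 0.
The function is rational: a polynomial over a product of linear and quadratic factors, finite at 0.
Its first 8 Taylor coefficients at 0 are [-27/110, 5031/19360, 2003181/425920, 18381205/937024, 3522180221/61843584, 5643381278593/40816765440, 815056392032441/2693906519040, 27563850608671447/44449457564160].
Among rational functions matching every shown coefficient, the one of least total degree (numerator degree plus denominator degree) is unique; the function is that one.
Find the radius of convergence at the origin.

The radius of convergence is 2/3.

No rational of total degree below 6 reproduces all 8 coefficients; solving the [1/5] Pade equations on them gives f(φ) = (2/25 - 13*φ/24)/((φ - 2/3)**3*(φ**2 - 4*φ/3 + 11/10)), whose expansion matches every shown term.
Denominator factor (φ - 2/3)^3: pole of order 3 at 2/3, modulus 2/3.
Denominator factor (φ**2 - 4*φ/3 + 11/10): discriminant -118/45, complex-conjugate roots (2/3) + ((1/30)*sqrt(590))*i and (2/3) - ((1/30)*sqrt(590))*i; poles of order 1, moduli (1/10)*sqrt(110) and (1/10)*sqrt(110).
The radius of convergence is the smallest modulus among the singular points: 2/3.


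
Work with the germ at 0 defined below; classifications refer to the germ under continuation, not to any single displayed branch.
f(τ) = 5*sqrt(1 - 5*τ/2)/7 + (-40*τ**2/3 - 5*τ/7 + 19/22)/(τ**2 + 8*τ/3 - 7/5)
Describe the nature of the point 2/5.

The term (5/7)*sqrt(1 - τ/(2/5)) has argument 1 - 2/5/(2/5) = 0 at 2/5: a square-root (algebraic, two-sheeted) branch point; the remaining terms are analytic or single-valued there.

The point is an algebraic (square-root) branch point.


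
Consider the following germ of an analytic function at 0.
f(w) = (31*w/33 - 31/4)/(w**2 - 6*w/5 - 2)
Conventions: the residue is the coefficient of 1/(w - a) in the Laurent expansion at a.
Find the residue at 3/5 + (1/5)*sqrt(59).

The residue is 31/66 - (1581/5192)*sqrt(59).

The factor w**2 - 6*w/5 - 2 splits as (w - a)(w - a') with a = 3/5 + (1/5)*sqrt(59), a' = 3/5 - (1/5)*sqrt(59). At the order-1 pole a set g(w) = (w - a)*f(w) = [31*w/33 - 31/4] / (w - a').
Simple pole: residue = g(a) at a = 3/5 + (1/5)*sqrt(59), which is 31/66 - (1581/5192)*sqrt(59).


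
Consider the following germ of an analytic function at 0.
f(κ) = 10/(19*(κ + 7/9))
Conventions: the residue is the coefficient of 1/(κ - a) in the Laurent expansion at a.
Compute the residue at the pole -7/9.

The residue is 10/19.

At the order-1 pole -7/9 set g(κ) = (κ - (-7/9))*f(κ) = 10/19.
Simple pole: residue = g(a) at a = -7/9, which is 10/19.


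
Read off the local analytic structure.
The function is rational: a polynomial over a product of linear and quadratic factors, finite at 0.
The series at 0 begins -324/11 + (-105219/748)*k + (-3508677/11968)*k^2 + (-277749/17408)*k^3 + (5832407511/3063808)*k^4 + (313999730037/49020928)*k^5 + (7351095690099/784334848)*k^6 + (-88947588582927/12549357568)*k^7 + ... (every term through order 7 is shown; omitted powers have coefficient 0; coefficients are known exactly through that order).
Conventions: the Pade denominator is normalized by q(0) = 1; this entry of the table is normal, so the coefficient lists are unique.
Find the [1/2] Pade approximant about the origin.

Taylor coefficients needed (read off): a_0 = -324/11, a_1 = -105219/748, a_2 = -3508677/11968, a_3 = -277749/17408.
Write the denominator as Q(k) = 1 + q1*k + q2*k^2. Requiring Q*f - P = O(k^4) with deg P <= 1 kills the coefficients of k^2..k^3 in Q*f:
  k^2: a_2 + q1*a_1 + q2*a_0 = 0, i.e. -3508677/11968 + (-105219/748)*q1 + (-324/11)*q2 = 0.
  k^3: a_3 + q1*a_2 + q2*a_1 = 0, i.e. -277749/17408 + (-3508677/11968)*q1 + (-105219/748)*q2 = 0.
Solving this linear system: q1 = -772605/211336, q2 = 50760153/6762752.
The numerator is Q*f truncated at degree 1: P0 = a_0 = -324/11; P1 = a_1 + q1*a_0 = -651816153/19759916.

The Pade approximant has numerator coefficients [-324/11, -651816153/19759916]; denominator coefficients [1, -772605/211336, 50760153/6762752].


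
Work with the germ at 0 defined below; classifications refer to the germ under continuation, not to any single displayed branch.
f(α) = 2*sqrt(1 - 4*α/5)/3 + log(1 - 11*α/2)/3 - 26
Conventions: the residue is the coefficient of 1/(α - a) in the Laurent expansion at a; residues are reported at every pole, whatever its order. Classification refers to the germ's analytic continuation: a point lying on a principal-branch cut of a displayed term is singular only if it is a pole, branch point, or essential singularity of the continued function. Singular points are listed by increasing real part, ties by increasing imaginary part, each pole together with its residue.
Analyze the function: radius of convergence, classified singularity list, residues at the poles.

Radius of convergence at 0: 2/11.
At 2/11: a logarithmic branch point.
At 5/4: an algebraic (square-root) branch point.

Branch term (2/3)*sqrt(1 - α/(5/4)): its argument vanishes at α = 5/4, a square-root branch point, modulus 5/4.
Branch term (1/3)*log(1 - α/(2/11)): its argument vanishes at α = 2/11, a logarithmic branch point, modulus 2/11.
The radius of convergence is the smallest modulus among the singular points: 2/11.
List the singular points by increasing real part (a conjugate pair: the negative imaginary part first).


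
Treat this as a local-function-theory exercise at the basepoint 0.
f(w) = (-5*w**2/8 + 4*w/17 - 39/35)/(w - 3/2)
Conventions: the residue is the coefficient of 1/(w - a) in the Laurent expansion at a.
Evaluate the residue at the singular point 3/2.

The residue is -41271/19040.

At the order-1 pole 3/2 set g(w) = (w - (3/2))*f(w) = -5*w**2/8 + 4*w/17 - 39/35.
Simple pole: residue = g(a) at a = 3/2, which is -41271/19040.


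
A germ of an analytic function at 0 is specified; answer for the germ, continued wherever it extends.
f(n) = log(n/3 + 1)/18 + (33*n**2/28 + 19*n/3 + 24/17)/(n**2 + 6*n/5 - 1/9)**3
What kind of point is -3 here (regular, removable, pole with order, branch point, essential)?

The term (1/18)*log(1 - n/(-3)) has argument 1 - -3/(-3) = 0 at -3: a logarithmic (infinitely-sheeted) branch point; the remaining terms are analytic or single-valued there.

The point is a logarithmic branch point.


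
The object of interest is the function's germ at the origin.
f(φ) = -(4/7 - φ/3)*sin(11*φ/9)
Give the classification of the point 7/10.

There is no denominator, hence no pole anywhere.
The factor -sin(11*φ/9) is entire.
So the germ continues analytically to 7/10.

The point is a regular point.


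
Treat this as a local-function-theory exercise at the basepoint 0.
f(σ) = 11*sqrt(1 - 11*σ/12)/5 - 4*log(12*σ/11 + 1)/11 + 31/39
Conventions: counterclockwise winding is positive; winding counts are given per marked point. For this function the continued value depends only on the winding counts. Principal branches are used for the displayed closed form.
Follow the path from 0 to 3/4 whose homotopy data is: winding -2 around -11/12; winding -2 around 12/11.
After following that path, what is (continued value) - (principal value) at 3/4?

Continued minus principal equals (16/11)*pi*i.

The rational part is single-valued and drops out of the difference; each branch term changes only by its own monodromy.
(-4/11)*log(1 - σ/(-11/12)): each positive loop around -11/12 adds 2*pi*i to the log, so winding -2 contributes (-4/11)*(-2)*2*pi*i = (16/11)*pi*i.
(11/5)*sqrt(1 - σ/(12/11)): winding -2 is even, the square root returns to the same sheet, contribution 0.
Summing the contributions at σ = 3/4 gives (16/11)*pi*i.


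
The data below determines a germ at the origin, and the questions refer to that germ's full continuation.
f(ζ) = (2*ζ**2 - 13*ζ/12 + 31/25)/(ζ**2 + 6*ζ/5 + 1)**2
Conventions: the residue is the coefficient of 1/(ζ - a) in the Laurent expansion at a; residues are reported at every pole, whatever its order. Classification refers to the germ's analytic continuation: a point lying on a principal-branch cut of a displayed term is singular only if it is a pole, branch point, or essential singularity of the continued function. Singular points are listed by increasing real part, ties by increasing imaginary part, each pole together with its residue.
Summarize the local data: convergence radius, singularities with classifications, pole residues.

Denominator factor (ζ**2 + 6*ζ/5 + 1)^2: discriminant -64/25, complex-conjugate roots (-3/5) + (4/5)*i and (-3/5) - (4/5)*i; poles of order 2, moduli 1 and 1.
The radius of convergence is the smallest modulus among the singular points: 1.
The factor ζ**2 + 6*ζ/5 + 1 splits as (ζ - a)(ζ - a') with a = (-3/5) - (4/5)*i, a' = (-3/5) + (4/5)*i. At the order-2 pole a set g(ζ) = (ζ - a)^2*f(ζ) = [2*ζ**2 - 13*ζ/12 + 31/25] / (ζ - a')^2.
Order-2 pole: residue = g'(a); g'((-3/5) - (4/5)*i) = (1945/1024)*i, so the residue is (1945/1024)*i.
The factor ζ**2 + 6*ζ/5 + 1 splits as (ζ - a)(ζ - a') with a = (-3/5) + (4/5)*i, a' = (-3/5) - (4/5)*i. At the order-2 pole a set g(ζ) = (ζ - a)^2*f(ζ) = [2*ζ**2 - 13*ζ/12 + 31/25] / (ζ - a')^2.
Order-2 pole: residue = g'(a); g'((-3/5) + (4/5)*i) = -(1945/1024)*i, so the residue is -(1945/1024)*i.
List the singular points by increasing real part (a conjugate pair: the negative imaginary part first).

Radius of convergence at 0: 1.
At (-3/5) - (4/5)*i: a pole of order 2; residue (1945/1024)*i.
At (-3/5) + (4/5)*i: a pole of order 2; residue -(1945/1024)*i.


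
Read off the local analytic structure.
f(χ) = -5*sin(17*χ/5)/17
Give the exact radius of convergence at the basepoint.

The radius of convergence is infinite.

The factor sin(17*χ/5) is entire and contributes no finite singular point.
The polynomial part has no poles.
No finite singular points: the Taylor series at 0 converges everywhere.


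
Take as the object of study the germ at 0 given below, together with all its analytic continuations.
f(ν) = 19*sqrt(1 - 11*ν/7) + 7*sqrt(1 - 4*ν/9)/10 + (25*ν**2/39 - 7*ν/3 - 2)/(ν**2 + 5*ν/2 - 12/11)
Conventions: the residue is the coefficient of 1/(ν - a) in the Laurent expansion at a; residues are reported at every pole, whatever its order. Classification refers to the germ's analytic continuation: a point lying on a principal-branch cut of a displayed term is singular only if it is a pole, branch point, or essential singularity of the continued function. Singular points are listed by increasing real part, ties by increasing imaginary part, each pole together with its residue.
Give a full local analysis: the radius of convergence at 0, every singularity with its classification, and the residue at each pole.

Denominator factor (ν**2 + 5*ν/2 - 12/11): discriminant 467/44, real irrational roots -5/4 + (1/44)*sqrt(5137) and -5/4 - (1/44)*sqrt(5137); poles of order 1, moduli -5/4 + (1/44)*sqrt(5137) and 5/4 + (1/44)*sqrt(5137).
Branch term (19)*sqrt(1 - ν/(7/11)): its argument vanishes at ν = 7/11, a square-root branch point, modulus 7/11.
Branch term (7/10)*sqrt(1 - ν/(9/4)): its argument vanishes at ν = 9/4, a square-root branch point, modulus 9/4.
The radius of convergence is the smallest modulus among the singular points: -5/4 + (1/44)*sqrt(5137).
The branch terms are analytic at -5/4 - (1/44)*sqrt(5137) and contribute nothing to the residue; only the rational part matters.
The factor ν**2 + 5*ν/2 - 12/11 splits as (ν - a)(ν - a') with a = -5/4 - (1/44)*sqrt(5137), a' = -5/4 + (1/44)*sqrt(5137). At the order-1 pole a set g(ν) = (ν - a)*(rational part) = [25*ν**2/39 - 7*ν/3 - 2] / (ν - a').
Simple pole: residue = g(a) at a = -5/4 - (1/44)*sqrt(5137), which is -307/156 - (12421/801372)*sqrt(5137).
The branch terms are analytic at -5/4 + (1/44)*sqrt(5137) and contribute nothing to the residue; only the rational part matters.
The factor ν**2 + 5*ν/2 - 12/11 splits as (ν - a)(ν - a') with a = -5/4 + (1/44)*sqrt(5137), a' = -5/4 - (1/44)*sqrt(5137). At the order-1 pole a set g(ν) = (ν - a)*(rational part) = [25*ν**2/39 - 7*ν/3 - 2] / (ν - a').
Simple pole: residue = g(a) at a = -5/4 + (1/44)*sqrt(5137), which is -307/156 + (12421/801372)*sqrt(5137).
List the singular points by increasing real part (a conjugate pair: the negative imaginary part first).

Radius of convergence at 0: -5/4 + (1/44)*sqrt(5137).
At -5/4 - (1/44)*sqrt(5137): a pole of order 1; residue -307/156 - (12421/801372)*sqrt(5137).
At -5/4 + (1/44)*sqrt(5137): a pole of order 1; residue -307/156 + (12421/801372)*sqrt(5137).
At 7/11: an algebraic (square-root) branch point.
At 9/4: an algebraic (square-root) branch point.


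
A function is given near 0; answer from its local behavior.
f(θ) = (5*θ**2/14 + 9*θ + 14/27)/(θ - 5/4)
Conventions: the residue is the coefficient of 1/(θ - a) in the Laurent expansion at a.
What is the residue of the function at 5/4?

At the order-1 pole 5/4 set g(θ) = (θ - (5/4))*f(θ) = 5*θ**2/14 + 9*θ + 14/27.
Simple pole: residue = g(a) at a = 5/4, which is 74551/6048.

The residue is 74551/6048.


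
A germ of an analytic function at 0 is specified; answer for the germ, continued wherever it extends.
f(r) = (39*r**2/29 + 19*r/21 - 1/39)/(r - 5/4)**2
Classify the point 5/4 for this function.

The point is a pole of order 2.

The denominator factor r - 5/4 vanishes at 5/4 and appears to the power 2; the numerator there equals 406187/126672, nonzero, and no other factor vanishes.
Hence a pole whose order is the multiplicity, 2.


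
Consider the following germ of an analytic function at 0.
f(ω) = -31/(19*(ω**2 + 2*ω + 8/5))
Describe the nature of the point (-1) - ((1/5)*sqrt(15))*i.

The point is a pole of order 1.

The denominator factor ω**2 + 2*ω + 8/5 vanishes at (-1) - ((1/5)*sqrt(15))*i and appears to the power 1; the numerator there equals -31/19, nonzero, and no other factor vanishes.
Hence a pole whose order is the multiplicity, 1.


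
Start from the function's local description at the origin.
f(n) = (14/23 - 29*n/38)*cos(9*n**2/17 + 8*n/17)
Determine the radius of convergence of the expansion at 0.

The factor cos(9*n**2/17 + 8*n/17) is entire and contributes no finite singular point.
The polynomial part has no poles.
No finite singular points: the Taylor series at 0 converges everywhere.

The radius of convergence is infinite.


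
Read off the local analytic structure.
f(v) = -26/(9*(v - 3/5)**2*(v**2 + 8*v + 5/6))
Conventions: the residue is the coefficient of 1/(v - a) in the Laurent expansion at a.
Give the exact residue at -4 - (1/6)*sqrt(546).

The residue is -299000/808201 + (272450/16972221)*sqrt(546).

The factor v**2 + 8*v + 5/6 splits as (v - a)(v - a') with a = -4 - (1/6)*sqrt(546), a' = -4 + (1/6)*sqrt(546). At the order-1 pole a set g(v) = (v - a)*f(v) = [-26/(9*(v - 3/5)**2)] / (v - a').
Simple pole: residue = g(a) at a = -4 - (1/6)*sqrt(546), which is -299000/808201 + (272450/16972221)*sqrt(546).


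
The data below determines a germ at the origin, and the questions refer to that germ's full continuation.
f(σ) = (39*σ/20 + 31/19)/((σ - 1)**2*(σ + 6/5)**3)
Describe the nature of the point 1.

The denominator factor σ - 1 vanishes at 1 and appears to the power 2; the numerator there equals 1361/380, nonzero, and no other factor vanishes.
Hence a pole whose order is the multiplicity, 2.

The point is a pole of order 2.


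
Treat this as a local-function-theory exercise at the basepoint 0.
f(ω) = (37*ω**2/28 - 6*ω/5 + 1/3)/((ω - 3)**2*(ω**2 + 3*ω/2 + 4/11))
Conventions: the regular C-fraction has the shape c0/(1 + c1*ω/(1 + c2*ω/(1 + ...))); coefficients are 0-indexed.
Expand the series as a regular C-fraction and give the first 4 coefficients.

The regular C-fraction coefficients are [11/108, 847/120, -271616/88935, 15767279345/19324935168].

Taylor coefficients (expand at 0): a_0 = 11/108, a_1 = -9317/12960, a_2 = 2089219/725760, a_3 = -101744687/10450944.
c0 = a_0 = 11/108. Peel one level at a time: if S = 1 + c*ω/S' with S'(0) = 1, then c is the ω-coefficient of S and S' = c*ω/(S - 1).
S_1 = c0/f = 1 + (847/120)*ω + (33952/1575)*ω^2 + ...; c1 = 847/120.
S_2 = c1*ω/(S_1 - 1) = 1 + (-271616/88935)*ω + (3153455869/1265509476)*ω^2 + ...; c2 = -271616/88935.
S_3 = c2*ω/(S_2 - 1) = 1 + (15767279345/19324935168)*ω + ...; c3 = 15767279345/19324935168.


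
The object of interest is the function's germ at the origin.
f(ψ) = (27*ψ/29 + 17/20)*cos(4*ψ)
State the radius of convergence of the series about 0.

The radius of convergence is infinite.

The factor cos(4*ψ) is entire and contributes no finite singular point.
The polynomial part has no poles.
No finite singular points: the Taylor series at 0 converges everywhere.


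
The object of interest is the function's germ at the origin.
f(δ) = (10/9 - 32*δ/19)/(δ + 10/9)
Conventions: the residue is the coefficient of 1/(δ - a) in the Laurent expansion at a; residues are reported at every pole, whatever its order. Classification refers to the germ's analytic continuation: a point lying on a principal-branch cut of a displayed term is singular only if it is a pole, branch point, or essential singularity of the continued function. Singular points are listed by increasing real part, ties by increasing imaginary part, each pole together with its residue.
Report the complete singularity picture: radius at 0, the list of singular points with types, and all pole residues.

Denominator factor (δ + 10/9): pole of order 1 at -10/9, modulus 10/9.
The radius of convergence is the smallest modulus among the singular points: 10/9.
At the order-1 pole -10/9 set g(δ) = (δ - (-10/9))*f(δ) = 10/9 - 32*δ/19.
Simple pole: residue = g(a) at a = -10/9, which is 170/57.

Radius of convergence at 0: 10/9.
At -10/9: a pole of order 1; residue 170/57.


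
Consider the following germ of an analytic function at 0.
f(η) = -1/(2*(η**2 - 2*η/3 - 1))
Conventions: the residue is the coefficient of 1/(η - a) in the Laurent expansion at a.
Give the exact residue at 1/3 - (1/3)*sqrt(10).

The factor η**2 - 2*η/3 - 1 splits as (η - a)(η - a') with a = 1/3 - (1/3)*sqrt(10), a' = 1/3 + (1/3)*sqrt(10). At the order-1 pole a set g(η) = (η - a)*f(η) = [-1/2] / (η - a').
Simple pole: residue = g(a) at a = 1/3 - (1/3)*sqrt(10), which is (3/40)*sqrt(10).

The residue is (3/40)*sqrt(10).


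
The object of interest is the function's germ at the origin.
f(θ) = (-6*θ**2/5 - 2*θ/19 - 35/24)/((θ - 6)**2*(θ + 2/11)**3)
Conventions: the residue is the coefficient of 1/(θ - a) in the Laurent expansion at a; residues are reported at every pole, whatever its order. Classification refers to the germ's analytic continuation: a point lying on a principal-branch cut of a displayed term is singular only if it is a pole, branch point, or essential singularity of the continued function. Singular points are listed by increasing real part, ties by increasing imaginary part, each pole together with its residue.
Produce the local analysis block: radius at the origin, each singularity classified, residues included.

Radius of convergence at 0: 2/11.
At -2/11: a pole of order 3; residue -514084109/16249845760.
At 6: a pole of order 2; residue 514084109/16249845760.

Denominator factor (θ + 2/11)^3: pole of order 3 at -2/11, modulus 2/11.
Denominator factor (θ - 6)^2: pole of order 2 at 6, modulus 6.
The radius of convergence is the smallest modulus among the singular points: 2/11.
At the order-3 pole -2/11 set g(θ) = (θ - (-2/11))^3*f(θ) = (-6*θ**2/5 - 2*θ/19 - 35/24)/(θ - 6)**2.
Order-3 pole: residue = g''(a)/2; g''(-2/11) = -514084109/8124922880, so the residue is -514084109/16249845760.
At the order-2 pole 6 set g(θ) = (θ - (6))^2*f(θ) = (-6*θ**2/5 - 2*θ/19 - 35/24)/(θ + 2/11)**3.
Order-2 pole: residue = g'(a); g'(6) = 514084109/16249845760, so the residue is 514084109/16249845760.
List the singular points by increasing real part (a conjugate pair: the negative imaginary part first).


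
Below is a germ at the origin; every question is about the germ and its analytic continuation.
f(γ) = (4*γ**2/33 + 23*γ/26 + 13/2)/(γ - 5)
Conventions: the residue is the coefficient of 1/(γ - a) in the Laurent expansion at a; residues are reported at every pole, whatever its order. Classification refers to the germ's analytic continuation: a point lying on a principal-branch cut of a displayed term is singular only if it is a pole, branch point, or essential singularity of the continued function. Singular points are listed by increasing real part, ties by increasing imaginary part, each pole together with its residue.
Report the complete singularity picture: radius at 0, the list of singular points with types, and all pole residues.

Radius of convergence at 0: 5.
At 5: a pole of order 1; residue 5986/429.

Denominator factor (γ - 5): pole of order 1 at 5, modulus 5.
The radius of convergence is the smallest modulus among the singular points: 5.
At the order-1 pole 5 set g(γ) = (γ - (5))*f(γ) = 4*γ**2/33 + 23*γ/26 + 13/2.
Simple pole: residue = g(a) at a = 5, which is 5986/429.


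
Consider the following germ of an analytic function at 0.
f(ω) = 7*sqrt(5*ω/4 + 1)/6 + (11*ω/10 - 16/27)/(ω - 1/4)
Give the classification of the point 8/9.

Denominator factors: ω - 1/4 = 23/36 at ω = 8/9 — none vanishes.
Branch term sqrt(1 - ω/(-4/5)): argument at 8/9 is 19/9, nonzero, so 8/9 is not its branch point (a point on a principal cut is still regular for the continued germ).
So the germ continues analytically to 8/9.

The point is a regular point.


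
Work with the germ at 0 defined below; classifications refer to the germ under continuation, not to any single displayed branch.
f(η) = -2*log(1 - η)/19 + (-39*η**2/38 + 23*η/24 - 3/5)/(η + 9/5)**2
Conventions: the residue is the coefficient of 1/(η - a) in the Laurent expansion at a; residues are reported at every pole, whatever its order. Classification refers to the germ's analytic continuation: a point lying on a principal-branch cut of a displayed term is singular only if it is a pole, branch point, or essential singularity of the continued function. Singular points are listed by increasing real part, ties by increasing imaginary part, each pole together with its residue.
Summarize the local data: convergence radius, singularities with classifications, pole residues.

Radius of convergence at 0: 1.
At -9/5: a pole of order 2; residue 10609/2280.
At 1: a logarithmic branch point.

Denominator factor (η + 9/5)^2: pole of order 2 at -9/5, modulus 9/5.
Branch term (-2/19)*log(1 - η/(1)): its argument vanishes at η = 1, a logarithmic branch point, modulus 1.
The radius of convergence is the smallest modulus among the singular points: 1.
The branch term is analytic at -9/5 and contributes nothing to the residue; only the rational part matters.
At the order-2 pole -9/5 set g(η) = (η - (-9/5))^2*(rational part) = -39*η**2/38 + 23*η/24 - 3/5.
Order-2 pole: residue = g'(a); g'(-9/5) = 10609/2280, so the residue is 10609/2280.
List the singular points by increasing real part (a conjugate pair: the negative imaginary part first).
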